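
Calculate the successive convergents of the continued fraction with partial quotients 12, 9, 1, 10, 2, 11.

Using the convergent recurrence p_i = a_i*p_{i-1} + p_{i-2}, q_i = a_i*q_{i-1} + q_{i-2} with p_{-2}=0, p_{-1}=1, q_{-2}=1, q_{-1}=0:
  i=0: a_0=12, p_0 = 12*1 + 0 = 12, q_0 = 12*0 + 1 = 1.
  i=1: a_1=9, p_1 = 9*12 + 1 = 109, q_1 = 9*1 + 0 = 9.
  i=2: a_2=1, p_2 = 1*109 + 12 = 121, q_2 = 1*9 + 1 = 10.
  i=3: a_3=10, p_3 = 10*121 + 109 = 1319, q_3 = 10*10 + 9 = 109.
  i=4: a_4=2, p_4 = 2*1319 + 121 = 2759, q_4 = 2*109 + 10 = 228.
  i=5: a_5=11, p_5 = 11*2759 + 1319 = 31668, q_5 = 11*228 + 109 = 2617.

12/1, 109/9, 121/10, 1319/109, 2759/228, 31668/2617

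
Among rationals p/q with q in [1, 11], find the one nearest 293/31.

104/11

Expand x = 293/31 as a continued fraction with the Euclidean algorithm:
  293 = 9*31 + 14, so a_0 = 9.
  31 = 2*14 + 3, so a_1 = 2.
  14 = 4*3 + 2, so a_2 = 4.
  3 = 1*2 + 1, so a_3 = 1.
  2 = 2*1 + 0, so a_4 = 2.
so x = [9; 2, 4, 1, 2].
Convergents (p_i = a_i*p_{i-1} + p_{i-2}, q_i = a_i*q_{i-1} + q_{i-2} with p_{-2}=0, p_{-1}=1, q_{-2}=1, q_{-1}=0), until the denominator exceeds 11:
  i=0: a_0=9, p_0 = 9*1 + 0 = 9, q_0 = 9*0 + 1 = 1.
  i=1: a_1=2, p_1 = 2*9 + 1 = 19, q_1 = 2*1 + 0 = 2.
  i=2: a_2=4, p_2 = 4*19 + 9 = 85, q_2 = 4*2 + 1 = 9.
  i=3: a_3=1, p_3 = 1*85 + 19 = 104, q_3 = 1*9 + 2 = 11.
  i=4: a_4=2, p_4 = 2*104 + 85 = 293, q_4 = 2*11 + 9 = 31.
q_4 = 31 > 11, so the last convergent with denominator <= 11 is p_3/q_3 = 104/11.
The closest fraction with denominator <= 11 is either p_3/q_3 or the intermediate fraction (k*p_3 + p_2)/(k*q_3 + q_2) with the largest k >= 1 whose denominator stays <= 11; these approach x as k grows, and every other convergent or intermediate fraction in range is farther away.
Largest k: floor((11 - q_2)/q_3) = floor((11 - 9)/11) = 0.
Since k = 0, no intermediate fraction beyond p_3/q_3 has denominator <= 11, so the convergent 104/11 is the closest (its error is |293*11 - 104*31|/(31*11) = 1/341).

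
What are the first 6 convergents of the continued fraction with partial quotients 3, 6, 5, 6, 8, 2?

3/1, 19/6, 98/31, 607/192, 4954/1567, 10515/3326

Using the convergent recurrence p_i = a_i*p_{i-1} + p_{i-2}, q_i = a_i*q_{i-1} + q_{i-2} with p_{-2}=0, p_{-1}=1, q_{-2}=1, q_{-1}=0:
  i=0: a_0=3, p_0 = 3*1 + 0 = 3, q_0 = 3*0 + 1 = 1.
  i=1: a_1=6, p_1 = 6*3 + 1 = 19, q_1 = 6*1 + 0 = 6.
  i=2: a_2=5, p_2 = 5*19 + 3 = 98, q_2 = 5*6 + 1 = 31.
  i=3: a_3=6, p_3 = 6*98 + 19 = 607, q_3 = 6*31 + 6 = 192.
  i=4: a_4=8, p_4 = 8*607 + 98 = 4954, q_4 = 8*192 + 31 = 1567.
  i=5: a_5=2, p_5 = 2*4954 + 607 = 10515, q_5 = 2*1567 + 192 = 3326.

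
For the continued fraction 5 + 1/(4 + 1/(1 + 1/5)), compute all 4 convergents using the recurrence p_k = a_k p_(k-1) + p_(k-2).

Using the convergent recurrence p_i = a_i*p_{i-1} + p_{i-2}, q_i = a_i*q_{i-1} + q_{i-2} with p_{-2}=0, p_{-1}=1, q_{-2}=1, q_{-1}=0:
  i=0: a_0=5, p_0 = 5*1 + 0 = 5, q_0 = 5*0 + 1 = 1.
  i=1: a_1=4, p_1 = 4*5 + 1 = 21, q_1 = 4*1 + 0 = 4.
  i=2: a_2=1, p_2 = 1*21 + 5 = 26, q_2 = 1*4 + 1 = 5.
  i=3: a_3=5, p_3 = 5*26 + 21 = 151, q_3 = 5*5 + 4 = 29.

5/1, 21/4, 26/5, 151/29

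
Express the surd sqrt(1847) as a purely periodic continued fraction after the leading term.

Write x_i = (sqrt(1847) + m_i)/d_i with (m_0, d_0) = (0, 1). a_0 = floor(sqrt(1847)) = 42, since 42^2 = 1764 <= 1847 < 1849 = 43^2.
Iterate m_{i+1} = d_i*a_i - m_i, d_{i+1} = (1847 - m_{i+1}^2)/d_i, a_{i+1} = floor((a_0 + m_{i+1})/d_{i+1}):
  m_1 = 1*42 - 0 = 42, d_1 = (1847 - 42^2)/1 = 83/1 = 83, a_1 = floor((42 + 42)/83) = 1.
  m_2 = 83*1 - 42 = 41, d_2 = (1847 - 41^2)/83 = 166/83 = 2, a_2 = floor((42 + 41)/2) = 41.
  m_3 = 2*41 - 41 = 41, d_3 = (1847 - 41^2)/2 = 166/2 = 83, a_3 = floor((42 + 41)/83) = 1.
  m_4 = 83*1 - 41 = 42, d_4 = (1847 - 42^2)/83 = 83/83 = 1, a_4 = floor((42 + 42)/1) = 84.
  m_5 = 1*84 - 42 = 42, d_5 = (1847 - 42^2)/1 = 83/1 = 83: (m_5, d_5) = (m_1, d_1) = (42, 83), so from here the quotients repeat a_1, ..., a_4; the period length is 4.
Hence the expansion of sqrt(1847) is a_0 = 42 followed by the repeating block 1, 41, 1, 84 (period 4).

[42; (1, 41, 1, 84)]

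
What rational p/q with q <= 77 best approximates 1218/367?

Expand x = 1218/367 as a continued fraction with the Euclidean algorithm:
  1218 = 3*367 + 117, so a_0 = 3.
  367 = 3*117 + 16, so a_1 = 3.
  117 = 7*16 + 5, so a_2 = 7.
  16 = 3*5 + 1, so a_3 = 3.
  5 = 5*1 + 0, so a_4 = 5.
so x = [3; 3, 7, 3, 5].
Convergents (p_i = a_i*p_{i-1} + p_{i-2}, q_i = a_i*q_{i-1} + q_{i-2} with p_{-2}=0, p_{-1}=1, q_{-2}=1, q_{-1}=0), until the denominator exceeds 77:
  i=0: a_0=3, p_0 = 3*1 + 0 = 3, q_0 = 3*0 + 1 = 1.
  i=1: a_1=3, p_1 = 3*3 + 1 = 10, q_1 = 3*1 + 0 = 3.
  i=2: a_2=7, p_2 = 7*10 + 3 = 73, q_2 = 7*3 + 1 = 22.
  i=3: a_3=3, p_3 = 3*73 + 10 = 229, q_3 = 3*22 + 3 = 69.
  i=4: a_4=5, p_4 = 5*229 + 73 = 1218, q_4 = 5*69 + 22 = 367.
q_4 = 367 > 77, so the last convergent with denominator <= 77 is p_3/q_3 = 229/69.
The closest fraction with denominator <= 77 is either p_3/q_3 or the intermediate fraction (k*p_3 + p_2)/(k*q_3 + q_2) with the largest k >= 1 whose denominator stays <= 77; these approach x as k grows, and every other convergent or intermediate fraction in range is farther away.
Largest k: floor((77 - q_2)/q_3) = floor((77 - 22)/69) = 0.
Since k = 0, no intermediate fraction beyond p_3/q_3 has denominator <= 77, so the convergent 229/69 is the closest (its error is |1218*69 - 229*367|/(367*69) = 1/25323).

229/69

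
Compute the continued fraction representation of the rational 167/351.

Run the Euclidean algorithm on 167 and 351; the successive quotients are the partial quotients a_0, a_1, ... (each step inverts the fractional part left over by the previous one):
  167 = 0*351 + 167, so a_0 = 0.
  351 = 2*167 + 17, so a_1 = 2.
  167 = 9*17 + 14, so a_2 = 9.
  17 = 1*14 + 3, so a_3 = 1.
  14 = 4*3 + 2, so a_4 = 4.
  3 = 1*2 + 1, so a_5 = 1.
  2 = 2*1 + 0, so a_6 = 2.
The remainder reaches 0 after 7 divisions, so the expansion has 7 partial quotients, read off in order.

[0; 2, 9, 1, 4, 1, 2]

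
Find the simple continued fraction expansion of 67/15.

Run the Euclidean algorithm on 67 and 15; the successive quotients are the partial quotients a_0, a_1, ... (each step inverts the fractional part left over by the previous one):
  67 = 4*15 + 7, so a_0 = 4.
  15 = 2*7 + 1, so a_1 = 2.
  7 = 7*1 + 0, so a_2 = 7.
The remainder reaches 0 after 3 divisions, so the expansion has 3 partial quotients, read off in order.

[4; 2, 7]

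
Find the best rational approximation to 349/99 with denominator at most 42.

Expand x = 349/99 as a continued fraction with the Euclidean algorithm:
  349 = 3*99 + 52, so a_0 = 3.
  99 = 1*52 + 47, so a_1 = 1.
  52 = 1*47 + 5, so a_2 = 1.
  47 = 9*5 + 2, so a_3 = 9.
  5 = 2*2 + 1, so a_4 = 2.
  2 = 2*1 + 0, so a_5 = 2.
so x = [3; 1, 1, 9, 2, 2].
Convergents (p_i = a_i*p_{i-1} + p_{i-2}, q_i = a_i*q_{i-1} + q_{i-2} with p_{-2}=0, p_{-1}=1, q_{-2}=1, q_{-1}=0), until the denominator exceeds 42:
  i=0: a_0=3, p_0 = 3*1 + 0 = 3, q_0 = 3*0 + 1 = 1.
  i=1: a_1=1, p_1 = 1*3 + 1 = 4, q_1 = 1*1 + 0 = 1.
  i=2: a_2=1, p_2 = 1*4 + 3 = 7, q_2 = 1*1 + 1 = 2.
  i=3: a_3=9, p_3 = 9*7 + 4 = 67, q_3 = 9*2 + 1 = 19.
  i=4: a_4=2, p_4 = 2*67 + 7 = 141, q_4 = 2*19 + 2 = 40.
  i=5: a_5=2, p_5 = 2*141 + 67 = 349, q_5 = 2*40 + 19 = 99.
q_5 = 99 > 42, so the last convergent with denominator <= 42 is p_4/q_4 = 141/40.
The closest fraction with denominator <= 42 is either p_4/q_4 or the intermediate fraction (k*p_4 + p_3)/(k*q_4 + q_3) with the largest k >= 1 whose denominator stays <= 42; these approach x as k grows, and every other convergent or intermediate fraction in range is farther away.
Largest k: floor((42 - q_3)/q_4) = floor((42 - 19)/40) = 0.
Since k = 0, no intermediate fraction beyond p_4/q_4 has denominator <= 42, so the convergent 141/40 is the closest (its error is |349*40 - 141*99|/(99*40) = 1/3960).

141/40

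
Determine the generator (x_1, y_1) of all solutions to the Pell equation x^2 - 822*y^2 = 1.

(x, y) = (7397, 258)

First expand sqrt(822) as a continued fraction. With x_i = (sqrt(822) + m_i)/d_i and (m_0, d_0) = (0, 1): a_0 = floor(sqrt(822)) = 28, since 28^2 = 784 <= 822 < 841 = 29^2.
Iterate m_{i+1} = d_i*a_i - m_i, d_{i+1} = (822 - m_{i+1}^2)/d_i, a_{i+1} = floor((a_0 + m_{i+1})/d_{i+1}):
  m_1 = 1*28 - 0 = 28, d_1 = (822 - 28^2)/1 = 38/1 = 38, a_1 = floor((28 + 28)/38) = 1.
  m_2 = 38*1 - 28 = 10, d_2 = (822 - 10^2)/38 = 722/38 = 19, a_2 = floor((28 + 10)/19) = 2.
  m_3 = 19*2 - 10 = 28, d_3 = (822 - 28^2)/19 = 38/19 = 2, a_3 = floor((28 + 28)/2) = 28.
  m_4 = 2*28 - 28 = 28, d_4 = (822 - 28^2)/2 = 38/2 = 19, a_4 = floor((28 + 28)/19) = 2.
  m_5 = 19*2 - 28 = 10, d_5 = (822 - 10^2)/19 = 722/19 = 38, a_5 = floor((28 + 10)/38) = 1.
  m_6 = 38*1 - 10 = 28, d_6 = (822 - 28^2)/38 = 38/38 = 1, a_6 = floor((28 + 28)/1) = 56.
  m_7 = 1*56 - 28 = 28, d_7 = (822 - 28^2)/1 = 38/1 = 38: (m_7, d_7) = (m_1, d_1) = (28, 38), so from here the quotients repeat a_1, ..., a_6; the period length is 6.
So sqrt(822) = [28; (1, 2, 28, 2, 1, 56)] with period length k = 6.
k is even, so the fundamental solution of x^2 - 822y^2 = 1 is (p_{k-1}, q_{k-1}) = (p_5, q_5); compute convergents through index 5.
Convergents (p_i = a_i*p_{i-1} + p_{i-2}, q_i = a_i*q_{i-1} + q_{i-2} with p_{-2}=0, p_{-1}=1, q_{-2}=1, q_{-1}=0):
  i=0: a_0=28, p_0 = 28*1 + 0 = 28, q_0 = 28*0 + 1 = 1.
  i=1: a_1=1, p_1 = 1*28 + 1 = 29, q_1 = 1*1 + 0 = 1.
  i=2: a_2=2, p_2 = 2*29 + 28 = 86, q_2 = 2*1 + 1 = 3.
  i=3: a_3=28, p_3 = 28*86 + 29 = 2437, q_3 = 28*3 + 1 = 85.
  i=4: a_4=2, p_4 = 2*2437 + 86 = 4960, q_4 = 2*85 + 3 = 173.
  i=5: a_5=1, p_5 = 1*4960 + 2437 = 7397, q_5 = 1*173 + 85 = 258.
Check: 7397^2 - 822*258^2 = 54715609 - 54715608 = 1, so (x, y) = (7397, 258) solves the equation, and by the theorem it is the least positive solution.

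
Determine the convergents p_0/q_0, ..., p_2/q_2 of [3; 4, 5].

3/1, 13/4, 68/21

Using the convergent recurrence p_i = a_i*p_{i-1} + p_{i-2}, q_i = a_i*q_{i-1} + q_{i-2} with p_{-2}=0, p_{-1}=1, q_{-2}=1, q_{-1}=0:
  i=0: a_0=3, p_0 = 3*1 + 0 = 3, q_0 = 3*0 + 1 = 1.
  i=1: a_1=4, p_1 = 4*3 + 1 = 13, q_1 = 4*1 + 0 = 4.
  i=2: a_2=5, p_2 = 5*13 + 3 = 68, q_2 = 5*4 + 1 = 21.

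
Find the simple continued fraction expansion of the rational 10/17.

[0; 1, 1, 2, 3]

Run the Euclidean algorithm on 10 and 17; the successive quotients are the partial quotients a_0, a_1, ... (each step inverts the fractional part left over by the previous one):
  10 = 0*17 + 10, so a_0 = 0.
  17 = 1*10 + 7, so a_1 = 1.
  10 = 1*7 + 3, so a_2 = 1.
  7 = 2*3 + 1, so a_3 = 2.
  3 = 3*1 + 0, so a_4 = 3.
The remainder reaches 0 after 5 divisions, so the expansion has 5 partial quotients, read off in order.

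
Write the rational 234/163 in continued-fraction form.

Run the Euclidean algorithm on 234 and 163; the successive quotients are the partial quotients a_0, a_1, ... (each step inverts the fractional part left over by the previous one):
  234 = 1*163 + 71, so a_0 = 1.
  163 = 2*71 + 21, so a_1 = 2.
  71 = 3*21 + 8, so a_2 = 3.
  21 = 2*8 + 5, so a_3 = 2.
  8 = 1*5 + 3, so a_4 = 1.
  5 = 1*3 + 2, so a_5 = 1.
  3 = 1*2 + 1, so a_6 = 1.
  2 = 2*1 + 0, so a_7 = 2.
The remainder reaches 0 after 8 divisions, so the expansion has 8 partial quotients, read off in order.

[1; 2, 3, 2, 1, 1, 1, 2]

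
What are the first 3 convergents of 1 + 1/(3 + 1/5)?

Using the convergent recurrence p_i = a_i*p_{i-1} + p_{i-2}, q_i = a_i*q_{i-1} + q_{i-2} with p_{-2}=0, p_{-1}=1, q_{-2}=1, q_{-1}=0:
  i=0: a_0=1, p_0 = 1*1 + 0 = 1, q_0 = 1*0 + 1 = 1.
  i=1: a_1=3, p_1 = 3*1 + 1 = 4, q_1 = 3*1 + 0 = 3.
  i=2: a_2=5, p_2 = 5*4 + 1 = 21, q_2 = 5*3 + 1 = 16.

1/1, 4/3, 21/16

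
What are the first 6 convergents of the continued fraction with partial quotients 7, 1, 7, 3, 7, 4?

Using the convergent recurrence p_i = a_i*p_{i-1} + p_{i-2}, q_i = a_i*q_{i-1} + q_{i-2} with p_{-2}=0, p_{-1}=1, q_{-2}=1, q_{-1}=0:
  i=0: a_0=7, p_0 = 7*1 + 0 = 7, q_0 = 7*0 + 1 = 1.
  i=1: a_1=1, p_1 = 1*7 + 1 = 8, q_1 = 1*1 + 0 = 1.
  i=2: a_2=7, p_2 = 7*8 + 7 = 63, q_2 = 7*1 + 1 = 8.
  i=3: a_3=3, p_3 = 3*63 + 8 = 197, q_3 = 3*8 + 1 = 25.
  i=4: a_4=7, p_4 = 7*197 + 63 = 1442, q_4 = 7*25 + 8 = 183.
  i=5: a_5=4, p_5 = 4*1442 + 197 = 5965, q_5 = 4*183 + 25 = 757.

7/1, 8/1, 63/8, 197/25, 1442/183, 5965/757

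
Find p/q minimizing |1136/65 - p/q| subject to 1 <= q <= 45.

769/44

Expand x = 1136/65 as a continued fraction with the Euclidean algorithm:
  1136 = 17*65 + 31, so a_0 = 17.
  65 = 2*31 + 3, so a_1 = 2.
  31 = 10*3 + 1, so a_2 = 10.
  3 = 3*1 + 0, so a_3 = 3.
so x = [17; 2, 10, 3].
Convergents (p_i = a_i*p_{i-1} + p_{i-2}, q_i = a_i*q_{i-1} + q_{i-2} with p_{-2}=0, p_{-1}=1, q_{-2}=1, q_{-1}=0), until the denominator exceeds 45:
  i=0: a_0=17, p_0 = 17*1 + 0 = 17, q_0 = 17*0 + 1 = 1.
  i=1: a_1=2, p_1 = 2*17 + 1 = 35, q_1 = 2*1 + 0 = 2.
  i=2: a_2=10, p_2 = 10*35 + 17 = 367, q_2 = 10*2 + 1 = 21.
  i=3: a_3=3, p_3 = 3*367 + 35 = 1136, q_3 = 3*21 + 2 = 65.
q_3 = 65 > 45, so the last convergent with denominator <= 45 is p_2/q_2 = 367/21.
The closest fraction with denominator <= 45 is either p_2/q_2 or the intermediate fraction (k*p_2 + p_1)/(k*q_2 + q_1) with the largest k >= 1 whose denominator stays <= 45; these approach x as k grows, and every other convergent or intermediate fraction in range is farther away.
Largest k: floor((45 - q_1)/q_2) = floor((45 - 2)/21) = 2.
That gives (2*367 + 35)/(2*21 + 2) = 769/44.
Compare the errors: |x - 367/21| = |1136*21 - 367*65|/(65*21) = 1/1365, and |x - 769/44| = |1136*44 - 769*65|/(65*44) = 1/2860.
Cross-multiplying, 1*1365 = 1365 < 2860 = 1*2860, so 1/2860 is smaller: the intermediate fraction 769/44 is closer to x than 367/21.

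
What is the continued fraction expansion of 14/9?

Run the Euclidean algorithm on 14 and 9; the successive quotients are the partial quotients a_0, a_1, ... (each step inverts the fractional part left over by the previous one):
  14 = 1*9 + 5, so a_0 = 1.
  9 = 1*5 + 4, so a_1 = 1.
  5 = 1*4 + 1, so a_2 = 1.
  4 = 4*1 + 0, so a_3 = 4.
The remainder reaches 0 after 4 divisions, so the expansion has 4 partial quotients, read off in order.

[1; 1, 1, 4]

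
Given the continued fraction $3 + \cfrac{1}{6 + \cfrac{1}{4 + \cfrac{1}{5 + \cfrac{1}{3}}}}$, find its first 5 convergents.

3/1, 19/6, 79/25, 414/131, 1321/418

Using the convergent recurrence p_i = a_i*p_{i-1} + p_{i-2}, q_i = a_i*q_{i-1} + q_{i-2} with p_{-2}=0, p_{-1}=1, q_{-2}=1, q_{-1}=0:
  i=0: a_0=3, p_0 = 3*1 + 0 = 3, q_0 = 3*0 + 1 = 1.
  i=1: a_1=6, p_1 = 6*3 + 1 = 19, q_1 = 6*1 + 0 = 6.
  i=2: a_2=4, p_2 = 4*19 + 3 = 79, q_2 = 4*6 + 1 = 25.
  i=3: a_3=5, p_3 = 5*79 + 19 = 414, q_3 = 5*25 + 6 = 131.
  i=4: a_4=3, p_4 = 3*414 + 79 = 1321, q_4 = 3*131 + 25 = 418.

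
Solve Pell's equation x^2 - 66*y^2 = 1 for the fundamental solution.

First expand sqrt(66) as a continued fraction. With x_i = (sqrt(66) + m_i)/d_i and (m_0, d_0) = (0, 1): a_0 = floor(sqrt(66)) = 8, since 8^2 = 64 <= 66 < 81 = 9^2.
Iterate m_{i+1} = d_i*a_i - m_i, d_{i+1} = (66 - m_{i+1}^2)/d_i, a_{i+1} = floor((a_0 + m_{i+1})/d_{i+1}):
  m_1 = 1*8 - 0 = 8, d_1 = (66 - 8^2)/1 = 2/1 = 2, a_1 = floor((8 + 8)/2) = 8.
  m_2 = 2*8 - 8 = 8, d_2 = (66 - 8^2)/2 = 2/2 = 1, a_2 = floor((8 + 8)/1) = 16.
  m_3 = 1*16 - 8 = 8, d_3 = (66 - 8^2)/1 = 2/1 = 2: (m_3, d_3) = (m_1, d_1) = (8, 2), so from here the quotients repeat a_1, a_2; the period length is 2.
So sqrt(66) = [8; (8, 16)] with period length k = 2.
k is even, so the fundamental solution of x^2 - 66y^2 = 1 is (p_{k-1}, q_{k-1}) = (p_1, q_1); compute convergents through index 1.
Convergents (p_i = a_i*p_{i-1} + p_{i-2}, q_i = a_i*q_{i-1} + q_{i-2} with p_{-2}=0, p_{-1}=1, q_{-2}=1, q_{-1}=0):
  i=0: a_0=8, p_0 = 8*1 + 0 = 8, q_0 = 8*0 + 1 = 1.
  i=1: a_1=8, p_1 = 8*8 + 1 = 65, q_1 = 8*1 + 0 = 8.
Check: 65^2 - 66*8^2 = 4225 - 4224 = 1, so (x, y) = (65, 8) solves the equation, and by the theorem it is the least positive solution.

(x, y) = (65, 8)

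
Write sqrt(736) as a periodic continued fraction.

Write x_i = (sqrt(736) + m_i)/d_i with (m_0, d_0) = (0, 1). a_0 = floor(sqrt(736)) = 27, since 27^2 = 729 <= 736 < 784 = 28^2.
Iterate m_{i+1} = d_i*a_i - m_i, d_{i+1} = (736 - m_{i+1}^2)/d_i, a_{i+1} = floor((a_0 + m_{i+1})/d_{i+1}):
  m_1 = 1*27 - 0 = 27, d_1 = (736 - 27^2)/1 = 7/1 = 7, a_1 = floor((27 + 27)/7) = 7.
  m_2 = 7*7 - 27 = 22, d_2 = (736 - 22^2)/7 = 252/7 = 36, a_2 = floor((27 + 22)/36) = 1.
  m_3 = 36*1 - 22 = 14, d_3 = (736 - 14^2)/36 = 540/36 = 15, a_3 = floor((27 + 14)/15) = 2.
  m_4 = 15*2 - 14 = 16, d_4 = (736 - 16^2)/15 = 480/15 = 32, a_4 = floor((27 + 16)/32) = 1.
  m_5 = 32*1 - 16 = 16, d_5 = (736 - 16^2)/32 = 480/32 = 15, a_5 = floor((27 + 16)/15) = 2.
  m_6 = 15*2 - 16 = 14, d_6 = (736 - 14^2)/15 = 540/15 = 36, a_6 = floor((27 + 14)/36) = 1.
  m_7 = 36*1 - 14 = 22, d_7 = (736 - 22^2)/36 = 252/36 = 7, a_7 = floor((27 + 22)/7) = 7.
  m_8 = 7*7 - 22 = 27, d_8 = (736 - 27^2)/7 = 7/7 = 1, a_8 = floor((27 + 27)/1) = 54.
  m_9 = 1*54 - 27 = 27, d_9 = (736 - 27^2)/1 = 7/1 = 7: (m_9, d_9) = (m_1, d_1) = (27, 7), so from here the quotients repeat a_1, ..., a_8; the period length is 8.
Hence the expansion of sqrt(736) is a_0 = 27 followed by the repeating block 7, 1, 2, 1, 2, 1, 7, 54 (period 8).

[27; (7, 1, 2, 1, 2, 1, 7, 54)]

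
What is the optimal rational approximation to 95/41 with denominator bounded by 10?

Expand x = 95/41 as a continued fraction with the Euclidean algorithm:
  95 = 2*41 + 13, so a_0 = 2.
  41 = 3*13 + 2, so a_1 = 3.
  13 = 6*2 + 1, so a_2 = 6.
  2 = 2*1 + 0, so a_3 = 2.
so x = [2; 3, 6, 2].
Convergents (p_i = a_i*p_{i-1} + p_{i-2}, q_i = a_i*q_{i-1} + q_{i-2} with p_{-2}=0, p_{-1}=1, q_{-2}=1, q_{-1}=0), until the denominator exceeds 10:
  i=0: a_0=2, p_0 = 2*1 + 0 = 2, q_0 = 2*0 + 1 = 1.
  i=1: a_1=3, p_1 = 3*2 + 1 = 7, q_1 = 3*1 + 0 = 3.
  i=2: a_2=6, p_2 = 6*7 + 2 = 44, q_2 = 6*3 + 1 = 19.
q_2 = 19 > 10, so the last convergent with denominator <= 10 is p_1/q_1 = 7/3.
The closest fraction with denominator <= 10 is either p_1/q_1 or the intermediate fraction (k*p_1 + p_0)/(k*q_1 + q_0) with the largest k >= 1 whose denominator stays <= 10; these approach x as k grows, and every other convergent or intermediate fraction in range is farther away.
Largest k: floor((10 - q_0)/q_1) = floor((10 - 1)/3) = 3.
That gives (3*7 + 2)/(3*3 + 1) = 23/10.
Compare the errors: |x - 7/3| = |95*3 - 7*41|/(41*3) = 2/123, and |x - 23/10| = |95*10 - 23*41|/(41*10) = 7/410.
Cross-multiplying, 2*410 = 820 < 861 = 7*123, so 2/123 is smaller: the convergent 7/3 is closer to x than 23/10.

7/3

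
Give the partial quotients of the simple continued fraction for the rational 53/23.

[2; 3, 3, 2]

Run the Euclidean algorithm on 53 and 23; the successive quotients are the partial quotients a_0, a_1, ... (each step inverts the fractional part left over by the previous one):
  53 = 2*23 + 7, so a_0 = 2.
  23 = 3*7 + 2, so a_1 = 3.
  7 = 3*2 + 1, so a_2 = 3.
  2 = 2*1 + 0, so a_3 = 2.
The remainder reaches 0 after 4 divisions, so the expansion has 4 partial quotients, read off in order.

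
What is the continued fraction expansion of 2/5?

[0; 2, 2]

Run the Euclidean algorithm on 2 and 5; the successive quotients are the partial quotients a_0, a_1, ... (each step inverts the fractional part left over by the previous one):
  2 = 0*5 + 2, so a_0 = 0.
  5 = 2*2 + 1, so a_1 = 2.
  2 = 2*1 + 0, so a_2 = 2.
The remainder reaches 0 after 3 divisions, so the expansion has 3 partial quotients, read off in order.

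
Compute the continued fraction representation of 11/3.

Run the Euclidean algorithm on 11 and 3; the successive quotients are the partial quotients a_0, a_1, ... (each step inverts the fractional part left over by the previous one):
  11 = 3*3 + 2, so a_0 = 3.
  3 = 1*2 + 1, so a_1 = 1.
  2 = 2*1 + 0, so a_2 = 2.
The remainder reaches 0 after 3 divisions, so the expansion has 3 partial quotients, read off in order.

[3; 1, 2]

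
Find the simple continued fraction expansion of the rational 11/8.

[1; 2, 1, 2]

Run the Euclidean algorithm on 11 and 8; the successive quotients are the partial quotients a_0, a_1, ... (each step inverts the fractional part left over by the previous one):
  11 = 1*8 + 3, so a_0 = 1.
  8 = 2*3 + 2, so a_1 = 2.
  3 = 1*2 + 1, so a_2 = 1.
  2 = 2*1 + 0, so a_3 = 2.
The remainder reaches 0 after 4 divisions, so the expansion has 4 partial quotients, read off in order.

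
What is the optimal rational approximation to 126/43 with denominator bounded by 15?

Expand x = 126/43 as a continued fraction with the Euclidean algorithm:
  126 = 2*43 + 40, so a_0 = 2.
  43 = 1*40 + 3, so a_1 = 1.
  40 = 13*3 + 1, so a_2 = 13.
  3 = 3*1 + 0, so a_3 = 3.
so x = [2; 1, 13, 3].
Convergents (p_i = a_i*p_{i-1} + p_{i-2}, q_i = a_i*q_{i-1} + q_{i-2} with p_{-2}=0, p_{-1}=1, q_{-2}=1, q_{-1}=0), until the denominator exceeds 15:
  i=0: a_0=2, p_0 = 2*1 + 0 = 2, q_0 = 2*0 + 1 = 1.
  i=1: a_1=1, p_1 = 1*2 + 1 = 3, q_1 = 1*1 + 0 = 1.
  i=2: a_2=13, p_2 = 13*3 + 2 = 41, q_2 = 13*1 + 1 = 14.
  i=3: a_3=3, p_3 = 3*41 + 3 = 126, q_3 = 3*14 + 1 = 43.
q_3 = 43 > 15, so the last convergent with denominator <= 15 is p_2/q_2 = 41/14.
The closest fraction with denominator <= 15 is either p_2/q_2 or the intermediate fraction (k*p_2 + p_1)/(k*q_2 + q_1) with the largest k >= 1 whose denominator stays <= 15; these approach x as k grows, and every other convergent or intermediate fraction in range is farther away.
Largest k: floor((15 - q_1)/q_2) = floor((15 - 1)/14) = 1.
That gives (1*41 + 3)/(1*14 + 1) = 44/15.
Compare the errors: |x - 41/14| = |126*14 - 41*43|/(43*14) = 1/602, and |x - 44/15| = |126*15 - 44*43|/(43*15) = 2/645.
Cross-multiplying, 1*645 = 645 < 1204 = 2*602, so 1/602 is smaller: the convergent 41/14 is closer to x than 44/15.

41/14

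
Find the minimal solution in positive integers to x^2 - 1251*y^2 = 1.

First expand sqrt(1251) as a continued fraction. With x_i = (sqrt(1251) + m_i)/d_i and (m_0, d_0) = (0, 1): a_0 = floor(sqrt(1251)) = 35, since 35^2 = 1225 <= 1251 < 1296 = 36^2.
Iterate m_{i+1} = d_i*a_i - m_i, d_{i+1} = (1251 - m_{i+1}^2)/d_i, a_{i+1} = floor((a_0 + m_{i+1})/d_{i+1}):
  m_1 = 1*35 - 0 = 35, d_1 = (1251 - 35^2)/1 = 26/1 = 26, a_1 = floor((35 + 35)/26) = 2.
  m_2 = 26*2 - 35 = 17, d_2 = (1251 - 17^2)/26 = 962/26 = 37, a_2 = floor((35 + 17)/37) = 1.
  m_3 = 37*1 - 17 = 20, d_3 = (1251 - 20^2)/37 = 851/37 = 23, a_3 = floor((35 + 20)/23) = 2.
  m_4 = 23*2 - 20 = 26, d_4 = (1251 - 26^2)/23 = 575/23 = 25, a_4 = floor((35 + 26)/25) = 2.
  m_5 = 25*2 - 26 = 24, d_5 = (1251 - 24^2)/25 = 675/25 = 27, a_5 = floor((35 + 24)/27) = 2.
  m_6 = 27*2 - 24 = 30, d_6 = (1251 - 30^2)/27 = 351/27 = 13, a_6 = floor((35 + 30)/13) = 5.
  m_7 = 13*5 - 30 = 35, d_7 = (1251 - 35^2)/13 = 26/13 = 2, a_7 = floor((35 + 35)/2) = 35.
  m_8 = 2*35 - 35 = 35, d_8 = (1251 - 35^2)/2 = 26/2 = 13, a_8 = floor((35 + 35)/13) = 5.
  m_9 = 13*5 - 35 = 30, d_9 = (1251 - 30^2)/13 = 351/13 = 27, a_9 = floor((35 + 30)/27) = 2.
  m_10 = 27*2 - 30 = 24, d_10 = (1251 - 24^2)/27 = 675/27 = 25, a_10 = floor((35 + 24)/25) = 2.
  m_11 = 25*2 - 24 = 26, d_11 = (1251 - 26^2)/25 = 575/25 = 23, a_11 = floor((35 + 26)/23) = 2.
  m_12 = 23*2 - 26 = 20, d_12 = (1251 - 20^2)/23 = 851/23 = 37, a_12 = floor((35 + 20)/37) = 1.
  m_13 = 37*1 - 20 = 17, d_13 = (1251 - 17^2)/37 = 962/37 = 26, a_13 = floor((35 + 17)/26) = 2.
  m_14 = 26*2 - 17 = 35, d_14 = (1251 - 35^2)/26 = 26/26 = 1, a_14 = floor((35 + 35)/1) = 70.
  m_15 = 1*70 - 35 = 35, d_15 = (1251 - 35^2)/1 = 26/1 = 26: (m_15, d_15) = (m_1, d_1) = (35, 26), so from here the quotients repeat a_1, ..., a_14; the period length is 14.
So sqrt(1251) = [35; (2, 1, 2, 2, 2, 5, 35, 5, 2, 2, 2, 1, 2, 70)] with period length k = 14.
k is even, so the fundamental solution of x^2 - 1251y^2 = 1 is (p_{k-1}, q_{k-1}) = (p_13, q_13); compute convergents through index 13.
Convergents (p_i = a_i*p_{i-1} + p_{i-2}, q_i = a_i*q_{i-1} + q_{i-2} with p_{-2}=0, p_{-1}=1, q_{-2}=1, q_{-1}=0):
  i=0: a_0=35, p_0 = 35*1 + 0 = 35, q_0 = 35*0 + 1 = 1.
  i=1: a_1=2, p_1 = 2*35 + 1 = 71, q_1 = 2*1 + 0 = 2.
  i=2: a_2=1, p_2 = 1*71 + 35 = 106, q_2 = 1*2 + 1 = 3.
  i=3: a_3=2, p_3 = 2*106 + 71 = 283, q_3 = 2*3 + 2 = 8.
  i=4: a_4=2, p_4 = 2*283 + 106 = 672, q_4 = 2*8 + 3 = 19.
  i=5: a_5=2, p_5 = 2*672 + 283 = 1627, q_5 = 2*19 + 8 = 46.
  i=6: a_6=5, p_6 = 5*1627 + 672 = 8807, q_6 = 5*46 + 19 = 249.
  i=7: a_7=35, p_7 = 35*8807 + 1627 = 309872, q_7 = 35*249 + 46 = 8761.
  i=8: a_8=5, p_8 = 5*309872 + 8807 = 1558167, q_8 = 5*8761 + 249 = 44054.
  i=9: a_9=2, p_9 = 2*1558167 + 309872 = 3426206, q_9 = 2*44054 + 8761 = 96869.
  i=10: a_10=2, p_10 = 2*3426206 + 1558167 = 8410579, q_10 = 2*96869 + 44054 = 237792.
  i=11: a_11=2, p_11 = 2*8410579 + 3426206 = 20247364, q_11 = 2*237792 + 96869 = 572453.
  i=12: a_12=1, p_12 = 1*20247364 + 8410579 = 28657943, q_12 = 1*572453 + 237792 = 810245.
  i=13: a_13=2, p_13 = 2*28657943 + 20247364 = 77563250, q_13 = 2*810245 + 572453 = 2192943.
Check: 77563250^2 - 1251*2192943^2 = 6016057750562500 - 6016057750562499 = 1, so (x, y) = (77563250, 2192943) solves the equation, and by the theorem it is the least positive solution.

(x, y) = (77563250, 2192943)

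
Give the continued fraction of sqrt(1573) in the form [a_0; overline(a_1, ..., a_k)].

Write x_i = (sqrt(1573) + m_i)/d_i with (m_0, d_0) = (0, 1). a_0 = floor(sqrt(1573)) = 39, since 39^2 = 1521 <= 1573 < 1600 = 40^2.
Iterate m_{i+1} = d_i*a_i - m_i, d_{i+1} = (1573 - m_{i+1}^2)/d_i, a_{i+1} = floor((a_0 + m_{i+1})/d_{i+1}):
  m_1 = 1*39 - 0 = 39, d_1 = (1573 - 39^2)/1 = 52/1 = 52, a_1 = floor((39 + 39)/52) = 1.
  m_2 = 52*1 - 39 = 13, d_2 = (1573 - 13^2)/52 = 1404/52 = 27, a_2 = floor((39 + 13)/27) = 1.
  m_3 = 27*1 - 13 = 14, d_3 = (1573 - 14^2)/27 = 1377/27 = 51, a_3 = floor((39 + 14)/51) = 1.
  m_4 = 51*1 - 14 = 37, d_4 = (1573 - 37^2)/51 = 204/51 = 4, a_4 = floor((39 + 37)/4) = 19.
  m_5 = 4*19 - 37 = 39, d_5 = (1573 - 39^2)/4 = 52/4 = 13, a_5 = floor((39 + 39)/13) = 6.
  m_6 = 13*6 - 39 = 39, d_6 = (1573 - 39^2)/13 = 52/13 = 4, a_6 = floor((39 + 39)/4) = 19.
  m_7 = 4*19 - 39 = 37, d_7 = (1573 - 37^2)/4 = 204/4 = 51, a_7 = floor((39 + 37)/51) = 1.
  m_8 = 51*1 - 37 = 14, d_8 = (1573 - 14^2)/51 = 1377/51 = 27, a_8 = floor((39 + 14)/27) = 1.
  m_9 = 27*1 - 14 = 13, d_9 = (1573 - 13^2)/27 = 1404/27 = 52, a_9 = floor((39 + 13)/52) = 1.
  m_10 = 52*1 - 13 = 39, d_10 = (1573 - 39^2)/52 = 52/52 = 1, a_10 = floor((39 + 39)/1) = 78.
  m_11 = 1*78 - 39 = 39, d_11 = (1573 - 39^2)/1 = 52/1 = 52: (m_11, d_11) = (m_1, d_1) = (39, 52), so from here the quotients repeat a_1, ..., a_10; the period length is 10.
Hence the expansion of sqrt(1573) is a_0 = 39 followed by the repeating block 1, 1, 1, 19, 6, 19, 1, 1, 1, 78 (period 10).

[39; overline(1, 1, 1, 19, 6, 19, 1, 1, 1, 78)]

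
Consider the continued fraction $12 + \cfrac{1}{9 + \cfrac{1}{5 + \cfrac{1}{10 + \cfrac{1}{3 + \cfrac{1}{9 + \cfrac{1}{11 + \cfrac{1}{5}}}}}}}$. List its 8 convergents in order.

Using the convergent recurrence p_i = a_i*p_{i-1} + p_{i-2}, q_i = a_i*q_{i-1} + q_{i-2} with p_{-2}=0, p_{-1}=1, q_{-2}=1, q_{-1}=0:
  i=0: a_0=12, p_0 = 12*1 + 0 = 12, q_0 = 12*0 + 1 = 1.
  i=1: a_1=9, p_1 = 9*12 + 1 = 109, q_1 = 9*1 + 0 = 9.
  i=2: a_2=5, p_2 = 5*109 + 12 = 557, q_2 = 5*9 + 1 = 46.
  i=3: a_3=10, p_3 = 10*557 + 109 = 5679, q_3 = 10*46 + 9 = 469.
  i=4: a_4=3, p_4 = 3*5679 + 557 = 17594, q_4 = 3*469 + 46 = 1453.
  i=5: a_5=9, p_5 = 9*17594 + 5679 = 164025, q_5 = 9*1453 + 469 = 13546.
  i=6: a_6=11, p_6 = 11*164025 + 17594 = 1821869, q_6 = 11*13546 + 1453 = 150459.
  i=7: a_7=5, p_7 = 5*1821869 + 164025 = 9273370, q_7 = 5*150459 + 13546 = 765841.

12/1, 109/9, 557/46, 5679/469, 17594/1453, 164025/13546, 1821869/150459, 9273370/765841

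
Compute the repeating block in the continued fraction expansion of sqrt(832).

Write x_i = (sqrt(832) + m_i)/d_i with (m_0, d_0) = (0, 1). a_0 = floor(sqrt(832)) = 28, since 28^2 = 784 <= 832 < 841 = 29^2.
Iterate m_{i+1} = d_i*a_i - m_i, d_{i+1} = (832 - m_{i+1}^2)/d_i, a_{i+1} = floor((a_0 + m_{i+1})/d_{i+1}):
  m_1 = 1*28 - 0 = 28, d_1 = (832 - 28^2)/1 = 48/1 = 48, a_1 = floor((28 + 28)/48) = 1.
  m_2 = 48*1 - 28 = 20, d_2 = (832 - 20^2)/48 = 432/48 = 9, a_2 = floor((28 + 20)/9) = 5.
  m_3 = 9*5 - 20 = 25, d_3 = (832 - 25^2)/9 = 207/9 = 23, a_3 = floor((28 + 25)/23) = 2.
  m_4 = 23*2 - 25 = 21, d_4 = (832 - 21^2)/23 = 391/23 = 17, a_4 = floor((28 + 21)/17) = 2.
  m_5 = 17*2 - 21 = 13, d_5 = (832 - 13^2)/17 = 663/17 = 39, a_5 = floor((28 + 13)/39) = 1.
  m_6 = 39*1 - 13 = 26, d_6 = (832 - 26^2)/39 = 156/39 = 4, a_6 = floor((28 + 26)/4) = 13.
  m_7 = 4*13 - 26 = 26, d_7 = (832 - 26^2)/4 = 156/4 = 39, a_7 = floor((28 + 26)/39) = 1.
  m_8 = 39*1 - 26 = 13, d_8 = (832 - 13^2)/39 = 663/39 = 17, a_8 = floor((28 + 13)/17) = 2.
  m_9 = 17*2 - 13 = 21, d_9 = (832 - 21^2)/17 = 391/17 = 23, a_9 = floor((28 + 21)/23) = 2.
  m_10 = 23*2 - 21 = 25, d_10 = (832 - 25^2)/23 = 207/23 = 9, a_10 = floor((28 + 25)/9) = 5.
  m_11 = 9*5 - 25 = 20, d_11 = (832 - 20^2)/9 = 432/9 = 48, a_11 = floor((28 + 20)/48) = 1.
  m_12 = 48*1 - 20 = 28, d_12 = (832 - 28^2)/48 = 48/48 = 1, a_12 = floor((28 + 28)/1) = 56.
  m_13 = 1*56 - 28 = 28, d_13 = (832 - 28^2)/1 = 48/1 = 48: (m_13, d_13) = (m_1, d_1) = (28, 48), so from here the quotients repeat a_1, ..., a_12; the period length is 12.
Hence the expansion of sqrt(832) is a_0 = 28 followed by the repeating block 1, 5, 2, 2, 1, 13, 1, 2, 2, 5, 1, 56 (period 12).

[28; (1, 5, 2, 2, 1, 13, 1, 2, 2, 5, 1, 56)]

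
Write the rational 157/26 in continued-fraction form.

Run the Euclidean algorithm on 157 and 26; the successive quotients are the partial quotients a_0, a_1, ... (each step inverts the fractional part left over by the previous one):
  157 = 6*26 + 1, so a_0 = 6.
  26 = 26*1 + 0, so a_1 = 26.
The remainder reaches 0 after 2 divisions, so the expansion has 2 partial quotients, read off in order.

[6; 26]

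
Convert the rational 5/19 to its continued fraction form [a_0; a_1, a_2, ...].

Run the Euclidean algorithm on 5 and 19; the successive quotients are the partial quotients a_0, a_1, ... (each step inverts the fractional part left over by the previous one):
  5 = 0*19 + 5, so a_0 = 0.
  19 = 3*5 + 4, so a_1 = 3.
  5 = 1*4 + 1, so a_2 = 1.
  4 = 4*1 + 0, so a_3 = 4.
The remainder reaches 0 after 4 divisions, so the expansion has 4 partial quotients, read off in order.

[0; 3, 1, 4]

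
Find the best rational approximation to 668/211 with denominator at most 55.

19/6

Expand x = 668/211 as a continued fraction with the Euclidean algorithm:
  668 = 3*211 + 35, so a_0 = 3.
  211 = 6*35 + 1, so a_1 = 6.
  35 = 35*1 + 0, so a_2 = 35.
so x = [3; 6, 35].
Convergents (p_i = a_i*p_{i-1} + p_{i-2}, q_i = a_i*q_{i-1} + q_{i-2} with p_{-2}=0, p_{-1}=1, q_{-2}=1, q_{-1}=0), until the denominator exceeds 55:
  i=0: a_0=3, p_0 = 3*1 + 0 = 3, q_0 = 3*0 + 1 = 1.
  i=1: a_1=6, p_1 = 6*3 + 1 = 19, q_1 = 6*1 + 0 = 6.
  i=2: a_2=35, p_2 = 35*19 + 3 = 668, q_2 = 35*6 + 1 = 211.
q_2 = 211 > 55, so the last convergent with denominator <= 55 is p_1/q_1 = 19/6.
The closest fraction with denominator <= 55 is either p_1/q_1 or the intermediate fraction (k*p_1 + p_0)/(k*q_1 + q_0) with the largest k >= 1 whose denominator stays <= 55; these approach x as k grows, and every other convergent or intermediate fraction in range is farther away.
Largest k: floor((55 - q_0)/q_1) = floor((55 - 1)/6) = 9.
That gives (9*19 + 3)/(9*6 + 1) = 174/55.
Compare the errors: |x - 19/6| = |668*6 - 19*211|/(211*6) = 1/1266, and |x - 174/55| = |668*55 - 174*211|/(211*55) = 26/11605.
Cross-multiplying, 1*11605 = 11605 < 32916 = 26*1266, so 1/1266 is smaller: the convergent 19/6 is closer to x than 174/55.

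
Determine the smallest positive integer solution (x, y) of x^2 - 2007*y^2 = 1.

First expand sqrt(2007) as a continued fraction. With x_i = (sqrt(2007) + m_i)/d_i and (m_0, d_0) = (0, 1): a_0 = floor(sqrt(2007)) = 44, since 44^2 = 1936 <= 2007 < 2025 = 45^2.
Iterate m_{i+1} = d_i*a_i - m_i, d_{i+1} = (2007 - m_{i+1}^2)/d_i, a_{i+1} = floor((a_0 + m_{i+1})/d_{i+1}):
  m_1 = 1*44 - 0 = 44, d_1 = (2007 - 44^2)/1 = 71/1 = 71, a_1 = floor((44 + 44)/71) = 1.
  m_2 = 71*1 - 44 = 27, d_2 = (2007 - 27^2)/71 = 1278/71 = 18, a_2 = floor((44 + 27)/18) = 3.
  m_3 = 18*3 - 27 = 27, d_3 = (2007 - 27^2)/18 = 1278/18 = 71, a_3 = floor((44 + 27)/71) = 1.
  m_4 = 71*1 - 27 = 44, d_4 = (2007 - 44^2)/71 = 71/71 = 1, a_4 = floor((44 + 44)/1) = 88.
  m_5 = 1*88 - 44 = 44, d_5 = (2007 - 44^2)/1 = 71/1 = 71: (m_5, d_5) = (m_1, d_1) = (44, 71), so from here the quotients repeat a_1, ..., a_4; the period length is 4.
So sqrt(2007) = [44; (1, 3, 1, 88)] with period length k = 4.
k is even, so the fundamental solution of x^2 - 2007y^2 = 1 is (p_{k-1}, q_{k-1}) = (p_3, q_3); compute convergents through index 3.
Convergents (p_i = a_i*p_{i-1} + p_{i-2}, q_i = a_i*q_{i-1} + q_{i-2} with p_{-2}=0, p_{-1}=1, q_{-2}=1, q_{-1}=0):
  i=0: a_0=44, p_0 = 44*1 + 0 = 44, q_0 = 44*0 + 1 = 1.
  i=1: a_1=1, p_1 = 1*44 + 1 = 45, q_1 = 1*1 + 0 = 1.
  i=2: a_2=3, p_2 = 3*45 + 44 = 179, q_2 = 3*1 + 1 = 4.
  i=3: a_3=1, p_3 = 1*179 + 45 = 224, q_3 = 1*4 + 1 = 5.
Check: 224^2 - 2007*5^2 = 50176 - 50175 = 1, so (x, y) = (224, 5) solves the equation, and by the theorem it is the least positive solution.

(x, y) = (224, 5)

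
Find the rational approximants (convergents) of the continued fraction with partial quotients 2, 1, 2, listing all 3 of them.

2/1, 3/1, 8/3

Using the convergent recurrence p_i = a_i*p_{i-1} + p_{i-2}, q_i = a_i*q_{i-1} + q_{i-2} with p_{-2}=0, p_{-1}=1, q_{-2}=1, q_{-1}=0:
  i=0: a_0=2, p_0 = 2*1 + 0 = 2, q_0 = 2*0 + 1 = 1.
  i=1: a_1=1, p_1 = 1*2 + 1 = 3, q_1 = 1*1 + 0 = 1.
  i=2: a_2=2, p_2 = 2*3 + 2 = 8, q_2 = 2*1 + 1 = 3.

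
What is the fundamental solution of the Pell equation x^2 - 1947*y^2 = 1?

First expand sqrt(1947) as a continued fraction. With x_i = (sqrt(1947) + m_i)/d_i and (m_0, d_0) = (0, 1): a_0 = floor(sqrt(1947)) = 44, since 44^2 = 1936 <= 1947 < 2025 = 45^2.
Iterate m_{i+1} = d_i*a_i - m_i, d_{i+1} = (1947 - m_{i+1}^2)/d_i, a_{i+1} = floor((a_0 + m_{i+1})/d_{i+1}):
  m_1 = 1*44 - 0 = 44, d_1 = (1947 - 44^2)/1 = 11/1 = 11, a_1 = floor((44 + 44)/11) = 8.
  m_2 = 11*8 - 44 = 44, d_2 = (1947 - 44^2)/11 = 11/11 = 1, a_2 = floor((44 + 44)/1) = 88.
  m_3 = 1*88 - 44 = 44, d_3 = (1947 - 44^2)/1 = 11/1 = 11: (m_3, d_3) = (m_1, d_1) = (44, 11), so from here the quotients repeat a_1, a_2; the period length is 2.
So sqrt(1947) = [44; (8, 88)] with period length k = 2.
k is even, so the fundamental solution of x^2 - 1947y^2 = 1 is (p_{k-1}, q_{k-1}) = (p_1, q_1); compute convergents through index 1.
Convergents (p_i = a_i*p_{i-1} + p_{i-2}, q_i = a_i*q_{i-1} + q_{i-2} with p_{-2}=0, p_{-1}=1, q_{-2}=1, q_{-1}=0):
  i=0: a_0=44, p_0 = 44*1 + 0 = 44, q_0 = 44*0 + 1 = 1.
  i=1: a_1=8, p_1 = 8*44 + 1 = 353, q_1 = 8*1 + 0 = 8.
Check: 353^2 - 1947*8^2 = 124609 - 124608 = 1, so (x, y) = (353, 8) solves the equation, and by the theorem it is the least positive solution.

(x, y) = (353, 8)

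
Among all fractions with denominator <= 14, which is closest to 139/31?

Expand x = 139/31 as a continued fraction with the Euclidean algorithm:
  139 = 4*31 + 15, so a_0 = 4.
  31 = 2*15 + 1, so a_1 = 2.
  15 = 15*1 + 0, so a_2 = 15.
so x = [4; 2, 15].
Convergents (p_i = a_i*p_{i-1} + p_{i-2}, q_i = a_i*q_{i-1} + q_{i-2} with p_{-2}=0, p_{-1}=1, q_{-2}=1, q_{-1}=0), until the denominator exceeds 14:
  i=0: a_0=4, p_0 = 4*1 + 0 = 4, q_0 = 4*0 + 1 = 1.
  i=1: a_1=2, p_1 = 2*4 + 1 = 9, q_1 = 2*1 + 0 = 2.
  i=2: a_2=15, p_2 = 15*9 + 4 = 139, q_2 = 15*2 + 1 = 31.
q_2 = 31 > 14, so the last convergent with denominator <= 14 is p_1/q_1 = 9/2.
The closest fraction with denominator <= 14 is either p_1/q_1 or the intermediate fraction (k*p_1 + p_0)/(k*q_1 + q_0) with the largest k >= 1 whose denominator stays <= 14; these approach x as k grows, and every other convergent or intermediate fraction in range is farther away.
Largest k: floor((14 - q_0)/q_1) = floor((14 - 1)/2) = 6.
That gives (6*9 + 4)/(6*2 + 1) = 58/13.
Compare the errors: |x - 9/2| = |139*2 - 9*31|/(31*2) = 1/62, and |x - 58/13| = |139*13 - 58*31|/(31*13) = 9/403.
Cross-multiplying, 1*403 = 403 < 558 = 9*62, so 1/62 is smaller: the convergent 9/2 is closer to x than 58/13.

9/2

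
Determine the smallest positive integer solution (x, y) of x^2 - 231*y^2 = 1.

(x, y) = (76, 5)

First expand sqrt(231) as a continued fraction. With x_i = (sqrt(231) + m_i)/d_i and (m_0, d_0) = (0, 1): a_0 = floor(sqrt(231)) = 15, since 15^2 = 225 <= 231 < 256 = 16^2.
Iterate m_{i+1} = d_i*a_i - m_i, d_{i+1} = (231 - m_{i+1}^2)/d_i, a_{i+1} = floor((a_0 + m_{i+1})/d_{i+1}):
  m_1 = 1*15 - 0 = 15, d_1 = (231 - 15^2)/1 = 6/1 = 6, a_1 = floor((15 + 15)/6) = 5.
  m_2 = 6*5 - 15 = 15, d_2 = (231 - 15^2)/6 = 6/6 = 1, a_2 = floor((15 + 15)/1) = 30.
  m_3 = 1*30 - 15 = 15, d_3 = (231 - 15^2)/1 = 6/1 = 6: (m_3, d_3) = (m_1, d_1) = (15, 6), so from here the quotients repeat a_1, a_2; the period length is 2.
So sqrt(231) = [15; (5, 30)] with period length k = 2.
k is even, so the fundamental solution of x^2 - 231y^2 = 1 is (p_{k-1}, q_{k-1}) = (p_1, q_1); compute convergents through index 1.
Convergents (p_i = a_i*p_{i-1} + p_{i-2}, q_i = a_i*q_{i-1} + q_{i-2} with p_{-2}=0, p_{-1}=1, q_{-2}=1, q_{-1}=0):
  i=0: a_0=15, p_0 = 15*1 + 0 = 15, q_0 = 15*0 + 1 = 1.
  i=1: a_1=5, p_1 = 5*15 + 1 = 76, q_1 = 5*1 + 0 = 5.
Check: 76^2 - 231*5^2 = 5776 - 5775 = 1, so (x, y) = (76, 5) solves the equation, and by the theorem it is the least positive solution.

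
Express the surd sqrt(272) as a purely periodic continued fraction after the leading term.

Write x_i = (sqrt(272) + m_i)/d_i with (m_0, d_0) = (0, 1). a_0 = floor(sqrt(272)) = 16, since 16^2 = 256 <= 272 < 289 = 17^2.
Iterate m_{i+1} = d_i*a_i - m_i, d_{i+1} = (272 - m_{i+1}^2)/d_i, a_{i+1} = floor((a_0 + m_{i+1})/d_{i+1}):
  m_1 = 1*16 - 0 = 16, d_1 = (272 - 16^2)/1 = 16/1 = 16, a_1 = floor((16 + 16)/16) = 2.
  m_2 = 16*2 - 16 = 16, d_2 = (272 - 16^2)/16 = 16/16 = 1, a_2 = floor((16 + 16)/1) = 32.
  m_3 = 1*32 - 16 = 16, d_3 = (272 - 16^2)/1 = 16/1 = 16: (m_3, d_3) = (m_1, d_1) = (16, 16), so from here the quotients repeat a_1, a_2; the period length is 2.
Hence the expansion of sqrt(272) is a_0 = 16 followed by the repeating block 2, 32 (period 2).

[16; (2, 32)]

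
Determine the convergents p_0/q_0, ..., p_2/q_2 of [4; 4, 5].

Using the convergent recurrence p_i = a_i*p_{i-1} + p_{i-2}, q_i = a_i*q_{i-1} + q_{i-2} with p_{-2}=0, p_{-1}=1, q_{-2}=1, q_{-1}=0:
  i=0: a_0=4, p_0 = 4*1 + 0 = 4, q_0 = 4*0 + 1 = 1.
  i=1: a_1=4, p_1 = 4*4 + 1 = 17, q_1 = 4*1 + 0 = 4.
  i=2: a_2=5, p_2 = 5*17 + 4 = 89, q_2 = 5*4 + 1 = 21.

4/1, 17/4, 89/21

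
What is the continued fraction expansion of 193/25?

[7; 1, 2, 1, 1, 3]

Run the Euclidean algorithm on 193 and 25; the successive quotients are the partial quotients a_0, a_1, ... (each step inverts the fractional part left over by the previous one):
  193 = 7*25 + 18, so a_0 = 7.
  25 = 1*18 + 7, so a_1 = 1.
  18 = 2*7 + 4, so a_2 = 2.
  7 = 1*4 + 3, so a_3 = 1.
  4 = 1*3 + 1, so a_4 = 1.
  3 = 3*1 + 0, so a_5 = 3.
The remainder reaches 0 after 6 divisions, so the expansion has 6 partial quotients, read off in order.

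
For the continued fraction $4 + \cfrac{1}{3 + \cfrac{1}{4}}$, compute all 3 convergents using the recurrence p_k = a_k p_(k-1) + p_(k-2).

Using the convergent recurrence p_i = a_i*p_{i-1} + p_{i-2}, q_i = a_i*q_{i-1} + q_{i-2} with p_{-2}=0, p_{-1}=1, q_{-2}=1, q_{-1}=0:
  i=0: a_0=4, p_0 = 4*1 + 0 = 4, q_0 = 4*0 + 1 = 1.
  i=1: a_1=3, p_1 = 3*4 + 1 = 13, q_1 = 3*1 + 0 = 3.
  i=2: a_2=4, p_2 = 4*13 + 4 = 56, q_2 = 4*3 + 1 = 13.

4/1, 13/3, 56/13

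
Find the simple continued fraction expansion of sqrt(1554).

Write x_i = (sqrt(1554) + m_i)/d_i with (m_0, d_0) = (0, 1). a_0 = floor(sqrt(1554)) = 39, since 39^2 = 1521 <= 1554 < 1600 = 40^2.
Iterate m_{i+1} = d_i*a_i - m_i, d_{i+1} = (1554 - m_{i+1}^2)/d_i, a_{i+1} = floor((a_0 + m_{i+1})/d_{i+1}):
  m_1 = 1*39 - 0 = 39, d_1 = (1554 - 39^2)/1 = 33/1 = 33, a_1 = floor((39 + 39)/33) = 2.
  m_2 = 33*2 - 39 = 27, d_2 = (1554 - 27^2)/33 = 825/33 = 25, a_2 = floor((39 + 27)/25) = 2.
  m_3 = 25*2 - 27 = 23, d_3 = (1554 - 23^2)/25 = 1025/25 = 41, a_3 = floor((39 + 23)/41) = 1.
  m_4 = 41*1 - 23 = 18, d_4 = (1554 - 18^2)/41 = 1230/41 = 30, a_4 = floor((39 + 18)/30) = 1.
  m_5 = 30*1 - 18 = 12, d_5 = (1554 - 12^2)/30 = 1410/30 = 47, a_5 = floor((39 + 12)/47) = 1.
  m_6 = 47*1 - 12 = 35, d_6 = (1554 - 35^2)/47 = 329/47 = 7, a_6 = floor((39 + 35)/7) = 10.
  m_7 = 7*10 - 35 = 35, d_7 = (1554 - 35^2)/7 = 329/7 = 47, a_7 = floor((39 + 35)/47) = 1.
  m_8 = 47*1 - 35 = 12, d_8 = (1554 - 12^2)/47 = 1410/47 = 30, a_8 = floor((39 + 12)/30) = 1.
  m_9 = 30*1 - 12 = 18, d_9 = (1554 - 18^2)/30 = 1230/30 = 41, a_9 = floor((39 + 18)/41) = 1.
  m_10 = 41*1 - 18 = 23, d_10 = (1554 - 23^2)/41 = 1025/41 = 25, a_10 = floor((39 + 23)/25) = 2.
  m_11 = 25*2 - 23 = 27, d_11 = (1554 - 27^2)/25 = 825/25 = 33, a_11 = floor((39 + 27)/33) = 2.
  m_12 = 33*2 - 27 = 39, d_12 = (1554 - 39^2)/33 = 33/33 = 1, a_12 = floor((39 + 39)/1) = 78.
  m_13 = 1*78 - 39 = 39, d_13 = (1554 - 39^2)/1 = 33/1 = 33: (m_13, d_13) = (m_1, d_1) = (39, 33), so from here the quotients repeat a_1, ..., a_12; the period length is 12.
Hence the expansion of sqrt(1554) is a_0 = 39 followed by the repeating block 2, 2, 1, 1, 1, 10, 1, 1, 1, 2, 2, 78 (period 12).

[39; (2, 2, 1, 1, 1, 10, 1, 1, 1, 2, 2, 78)]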